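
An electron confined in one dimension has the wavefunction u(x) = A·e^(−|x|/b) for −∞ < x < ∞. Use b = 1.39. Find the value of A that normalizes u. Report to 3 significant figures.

A ≈ 0.848

The normalization condition is ∫|u|² dx = 1 from −∞ to ∞.
Carrying out the integral gives A² · b.
Substituting b = 1.39 gives A² = 0.7194, so A = 0.8482.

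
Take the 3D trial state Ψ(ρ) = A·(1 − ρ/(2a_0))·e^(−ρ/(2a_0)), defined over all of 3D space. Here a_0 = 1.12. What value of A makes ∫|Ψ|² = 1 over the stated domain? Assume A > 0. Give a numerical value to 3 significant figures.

The normalization condition is ∫|Ψ|² 4πρ² dρ = 1 from 0 to ∞.
With Ψ = A·(1 − ρ/(2a_0))·e^(−ρ/(2a_0)), the integral evaluates to A²·[8·π·a_0^3].
Plugging in a_0 = 1.12 yields A = 0.1683.

A ≈ 0.168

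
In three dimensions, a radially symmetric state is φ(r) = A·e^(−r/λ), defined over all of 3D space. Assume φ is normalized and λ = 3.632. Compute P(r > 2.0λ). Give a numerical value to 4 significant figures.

With dV = 4πr²dr, the probability is ∫|φ|² dV over r > 2.0λ.
Normalization gives A² = 1/(π·λ^3).
Substituting u = r/λ, A², 4π and the length scale all cancel in the ratio: P = ∫_{2.0}^{∞} u^2·e^(-2·u) du / ∫_{0}^{∞} u^2·e^(-2·u) du.
An antiderivative of u^2·e^(-2·u) is -(2·u^2 + 2·u + 1)·e^(-2·u)/4; evaluating from 2.0 to ∞ gives 13·e^(-4)/4, while the full integral is 1/4.
Taking the ratio yields P = 0.23810.

P ≈ 0.2381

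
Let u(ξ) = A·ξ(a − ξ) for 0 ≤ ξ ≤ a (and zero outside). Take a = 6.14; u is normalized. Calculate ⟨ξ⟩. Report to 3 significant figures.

By definition ⟨ξ⟩ = ∫ ξ |u(ξ)|² dξ.
Evaluating both integrals, ⟨ξ⟩ = a/2.
With a = 6.14, ⟨ξ⟩ = 3.070.

⟨ξ⟩ ≈ 3.07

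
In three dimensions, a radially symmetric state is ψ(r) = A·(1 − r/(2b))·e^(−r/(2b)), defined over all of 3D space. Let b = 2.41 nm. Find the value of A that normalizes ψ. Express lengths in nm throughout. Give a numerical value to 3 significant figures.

Require ∫ |ψ|² 4πr² dr = 1 over the whole domain.
The angular integral contributes 4π, leaving ∫₀^∞ r²|ψ|² dr.
∫|ψ|² 4πr² dr = A²·(8·π·b^3).
Plugging in b = 2.41 yields A = 0.05332.

A ≈ 0.0533 nm^(-3/2)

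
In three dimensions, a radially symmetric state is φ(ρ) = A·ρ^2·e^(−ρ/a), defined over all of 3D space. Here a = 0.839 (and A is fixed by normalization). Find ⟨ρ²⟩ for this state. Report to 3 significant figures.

⟨ρ^2⟩ ≈ 9.85

By definition ⟨ρ²⟩ = ∫ ρ^2 |φ(ρ)|² 4πρ² dρ.
The ratio of the moment integral to the normalization integral gives ⟨ρ²⟩ = 14·a^2.
Putting a = 0.839 gives 9.855.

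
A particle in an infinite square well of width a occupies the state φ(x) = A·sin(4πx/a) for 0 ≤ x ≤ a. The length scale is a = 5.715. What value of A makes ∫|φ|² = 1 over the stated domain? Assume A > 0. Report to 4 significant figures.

A ≈ 0.5916

We need A² ∫|f|² dx = 1, taking the integral from 0 to a.
With ∫₀^a sin²(nπx/a) dx = a/2, carrying out the integral gives A² · a/2.
Setting this equal to 1 gives A² = 1/(a/2).
With a = 5.715: A² = 0.34996 and A = 0.59157.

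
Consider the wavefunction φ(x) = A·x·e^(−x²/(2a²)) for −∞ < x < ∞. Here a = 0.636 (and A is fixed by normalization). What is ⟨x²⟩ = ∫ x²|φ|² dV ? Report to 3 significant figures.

The expectation value is the |φ|²-weighted average of x^2: ∫ x^2|φ|² dx.
Differentiating ∫e^(−αx²) dx = √(π/α) under α to get the higher moments, the ratio of the moment integral to the normalization integral gives ⟨x²⟩ = 3·a^2/2.
With a = 0.636, ⟨x^2⟩ = 0.6067.

⟨x^2⟩ ≈ 0.607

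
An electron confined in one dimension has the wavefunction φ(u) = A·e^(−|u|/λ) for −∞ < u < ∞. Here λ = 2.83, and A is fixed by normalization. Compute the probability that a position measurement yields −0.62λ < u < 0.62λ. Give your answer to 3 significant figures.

The probability is P = ∫ |φ|² du over [−0.62λ, 0.62λ].
The normalization integral ∫|φ|²du over the whole domain equals λ·A², and A² cancels in the ratio.
By symmetry take twice the u ≥ 0 contribution in numerator and denominator; the 2's cancel. In terms of t = u/λ (A² and the length scale cancel between numerator and denominator), P = [∫_{0}^{0.62} e^(-2·t) dt] / [∫_{0}^{∞} e^(-2·t) dt].
Using ∫ e^(-2·t) dt = -e^(-2·t)/2, the numerator is 1/2 - e^(-31/25)/2 and the denominator is 1/2.
Evaluating gives P = 0.7106.

P ≈ 0.711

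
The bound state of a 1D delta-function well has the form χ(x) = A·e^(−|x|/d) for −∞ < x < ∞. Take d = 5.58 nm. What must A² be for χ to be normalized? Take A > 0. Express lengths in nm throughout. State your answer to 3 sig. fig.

We need A² ∫|f|² dx = 1, taking the integral from −∞ to ∞.
With ∫₀^∞ x^0 e^(−αx) dx = 0!/α^1, the integral (without the A² prefactor) comes out to d.
Hence A² = 1/[d].
With d = 5.58: A² = 0.1792 and A = 0.4233.

A^2 ≈ 0.179 nm^(-1)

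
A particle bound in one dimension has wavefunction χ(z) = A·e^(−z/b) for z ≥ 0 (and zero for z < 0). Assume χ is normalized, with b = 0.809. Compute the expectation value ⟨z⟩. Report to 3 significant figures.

⟨z⟩ ≈ 0.405

⟨z⟩ = ∫ z |χ|² dz over the full domain.
Since the A² factors cancel between numerator and denominator, ⟨z⟩ = b/2.
With b = 0.809, ⟨z⟩ = 0.4045.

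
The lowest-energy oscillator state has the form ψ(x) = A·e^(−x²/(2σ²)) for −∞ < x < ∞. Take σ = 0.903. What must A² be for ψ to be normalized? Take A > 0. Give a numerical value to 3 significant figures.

The normalization condition is ∫|ψ|² dx = 1 from −∞ to ∞.
With ψ = A·e^(−x²/(2σ²)), the integral evaluates to A²·[√(π)·σ].
Setting this equal to 1 gives A² = 1/(√(π)·σ).
With σ = 0.903: A² = 0.6248 and A = 0.7904.

A^2 ≈ 0.625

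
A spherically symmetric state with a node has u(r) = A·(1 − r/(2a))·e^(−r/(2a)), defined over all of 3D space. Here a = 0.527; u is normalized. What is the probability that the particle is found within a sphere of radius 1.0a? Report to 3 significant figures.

P ≈ 0.0343

P = ∫ |u|² 4πr² dr over r ≤ 1.0a.
A² is fixed by ∫₀^∞ 4πr²|u|² dr = 1, i.e. A² = (8·π·a^3)^(−1).
Let t = r/a; then A², 4π and the length scale all cancel, so P = ∫_{0}^{1.0} t^2·(1 - t/2)^2·e^(-t) dt ÷ ∫_{0}^{∞} t^2·(1 - t/2)^2·e^(-t) dt.
An antiderivative of t^2·(1 - t/2)^2·e^(-t) is -(t^4/4 + t^2 + 2·t + 2)·e^(-t); evaluating from 0 to 1.0 gives 2 - 21·e^(-1)/4, while the full integral is 2.
Taking the ratio yields P = 0.03432.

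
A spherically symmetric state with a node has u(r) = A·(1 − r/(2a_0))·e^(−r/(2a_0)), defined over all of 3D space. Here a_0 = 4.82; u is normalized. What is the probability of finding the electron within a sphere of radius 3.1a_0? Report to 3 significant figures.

P ≈ 0.0788

With dV = 4πr²dr, the probability is ∫|u|² dV over r ≤ 3.1a_0.
Normalization gives A² = 1/(8·π·a_0^3).
Substituting t = r/a_0, A², 4π and the length scale all cancel in the ratio: P = ∫_{0}^{3.1} t^2·(1 - t/2)^2·e^(-t) dt / ∫_{0}^{∞} t^2·(1 - t/2)^2·e^(-t) dt.
An antiderivative of t^2·(1 - t/2)^2·e^(-t) is -(t^4/4 + t^2 + 2·t + 2)·e^(-t); evaluating from 0 to 3.1 gives ≈ 0.15758, while the full integral is 2.
This evaluates to P = 0.07879.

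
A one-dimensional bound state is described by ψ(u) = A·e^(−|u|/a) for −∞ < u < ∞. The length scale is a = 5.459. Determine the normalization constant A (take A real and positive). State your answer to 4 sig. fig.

A ≈ 0.4280

The normalization condition is ∫|ψ|² du = 1 from −∞ to ∞.
Using ∫₀^∞ uⁿ e^(−αu) du = n!/αⁿ⁺¹, with ψ = A·e^(−|u|/a), the integral evaluates to A²·[a].
Setting this equal to 1 gives A² = 1/(a).
With a = 5.459: A² = 0.18318 and A = 0.42800.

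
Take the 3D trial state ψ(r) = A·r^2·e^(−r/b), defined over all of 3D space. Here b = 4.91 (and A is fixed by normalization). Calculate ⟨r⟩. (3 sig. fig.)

By definition ⟨r⟩ = ∫ r |ψ(r)|² 4πr² dr.
Recall ∫₀^∞ r^m e^(−r/β) dr = m!·β^(m+1), evaluating both integrals, ⟨r⟩ = 7·b/2.
Putting b = 4.91 gives 17.19.

⟨r⟩ ≈ 17.2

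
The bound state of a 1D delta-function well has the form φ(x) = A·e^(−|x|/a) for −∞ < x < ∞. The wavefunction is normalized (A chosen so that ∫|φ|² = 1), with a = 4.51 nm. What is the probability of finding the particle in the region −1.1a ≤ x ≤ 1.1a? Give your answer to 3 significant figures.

P ≈ 0.889

The probability is P = ∫ |φ|² dx over [−1.1a, 1.1a].
With A² fixed by ∫|φ|² = 1, i.e. A² = (a)^(−1), substitute and integrate.
By symmetry take twice the x ≥ 0 contribution in numerator and denominator; the 2's cancel. Substituting u = x/a, A² and the length scale cancel in the ratio: P = ∫_{0}^{1.1} e^(-2·u) du / ∫_{0}^{∞} e^(-2·u) du.
With ∫ e^(-2·u) du = -e^(-2·u)/2 + C, the region integral is 1/2 - e^(-11/5)/2 and the full one is 1/2.
Taking the ratio, P = 0.8892.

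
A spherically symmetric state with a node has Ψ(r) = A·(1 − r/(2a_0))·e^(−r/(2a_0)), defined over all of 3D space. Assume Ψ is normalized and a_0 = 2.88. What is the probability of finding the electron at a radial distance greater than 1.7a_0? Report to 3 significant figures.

P = ∫ |Ψ|² 4πr² dr over r > 1.7a_0.
The full normalization integral is A²·[8·π·a_0^3] = 1, fixing A².
In terms of u = r/a_0 (A², 4π and the length scale all cancel between numerator and denominator), P = [∫_{1.7}^{∞} u^2·(1 - u/2)^2·e^(-u) du] / [∫_{0}^{∞} u^2·(1 - u/2)^2·e^(-u) du].
With ∫ u^2·(1 - u/2)^2·e^(-u) du = -(u^4/4 + u^2 + 2·u + 2)·e^(-u) + C, the region integral is ≈ 1.8959 and the full one is 2.
Taking the ratio yields P = 0.9479.

P ≈ 0.948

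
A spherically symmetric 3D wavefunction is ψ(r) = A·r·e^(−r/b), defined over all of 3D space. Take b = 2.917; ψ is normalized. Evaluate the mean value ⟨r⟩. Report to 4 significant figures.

⟨r⟩ = ∫ r |ψ|² 4πr² dr over the full domain.
With ∫₀^∞ r^5 e^(−αr) dr = 5!/α^6, evaluating both integrals, ⟨r⟩ = 5·b/2.
With b = 2.917, ⟨r⟩ = 7.2925.

⟨r⟩ ≈ 7.293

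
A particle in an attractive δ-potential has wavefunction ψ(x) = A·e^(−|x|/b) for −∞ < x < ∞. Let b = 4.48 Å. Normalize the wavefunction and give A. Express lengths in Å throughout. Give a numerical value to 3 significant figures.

The normalization condition is ∫|ψ|² dx = 1 from −∞ to ∞.
Using ∫₀^∞ xⁿ e^(−αx) dx = n!/αⁿ⁺¹, carrying out the integral gives A² · b.
So A² = (b)^(−1).
With b = 4.48: A² = 0.2232 and A = 0.4725.

A ≈ 0.472 Å^(-1/2)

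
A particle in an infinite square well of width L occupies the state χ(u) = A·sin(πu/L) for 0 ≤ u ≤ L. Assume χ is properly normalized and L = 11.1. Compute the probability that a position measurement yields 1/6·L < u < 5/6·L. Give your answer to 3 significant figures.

P ≈ 0.942

P = ∫_{1/6·L}^{5/6·L} |χ(u)|² du.
The normalization integral ∫|χ|²du over the whole domain equals L/2·A², and A² cancels in the ratio.
In terms of t = u/L (A² and the length scale cancel between numerator and denominator), P = [∫_{1/6}^{5/6} sin(π·t)^2 dt] / [∫_{0}^{1} sin(π·t)^2 dt].
With ∫ sin(π·t)^2 dt = t/2 - sin(2·π·t)/(4·π) + C, the region integral is √(3)/(4·π) + 1/3 and the full one is 1/2.
The result is P = √(3)/(2·π) + 2/3.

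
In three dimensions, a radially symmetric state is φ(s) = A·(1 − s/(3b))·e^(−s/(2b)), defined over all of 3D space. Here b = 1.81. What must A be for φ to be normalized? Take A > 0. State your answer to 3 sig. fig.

A ≈ 0.142

We need A² ∫|f|² 4πs² ds = 1, taking the integral from 0 to ∞.
∫|φ|² 4πs² ds = A²·(8·π·b^3/3).
So A² = (8·π·b^3/3)^(−1).
With b = 1.81: A² = 0.02013 and A = 0.1419.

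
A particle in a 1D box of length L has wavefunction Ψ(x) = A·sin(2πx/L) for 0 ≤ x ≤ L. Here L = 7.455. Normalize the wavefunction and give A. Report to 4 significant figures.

Require ∫ |Ψ|² dx = 1 over the whole domain.
With ∫₀^L sin²(nπx/L) dx = L/2, the integral (without the A² prefactor) comes out to L/2.
Setting this equal to 1 gives A² = 1/(L/2).
With L = 7.455: A² = 0.26828 and A = 0.51795.

A ≈ 0.5180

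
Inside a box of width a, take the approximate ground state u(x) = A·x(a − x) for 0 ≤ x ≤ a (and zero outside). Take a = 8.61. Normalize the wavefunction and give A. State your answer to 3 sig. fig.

A ≈ 0.0252

Normalization requires ∫|u|² dx = 1, integrated from 0 to a.
The integral (without the A² prefactor) comes out to a^5/30.
Hence A² = 1/[a^5/30].
Substituting a = 8.61 gives A² = 0.0006340, so A = 0.02518.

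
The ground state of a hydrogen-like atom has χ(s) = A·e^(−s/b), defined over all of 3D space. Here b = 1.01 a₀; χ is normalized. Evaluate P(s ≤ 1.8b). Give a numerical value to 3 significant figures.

P ≈ 0.697

With dV = 4πs²ds, the probability is ∫|χ|² dV over s ≤ 1.8b.
Normalization gives A² = 1/(π·b^3).
Substituting u = s/b, A², 4π and the length scale all cancel in the ratio: P = ∫_{0}^{1.8} u^2·e^(-2·u) du / ∫_{0}^{∞} u^2·e^(-2·u) du.
With ∫ u^2·e^(-2·u) du = -(2·u^2 + 2·u + 1)·e^(-2·u)/4 + C, the region integral is 1/4 - 277·e^(-18/5)/100 and the full one is 1/4.
The region integral divided by the full integral gives P = 0.6973.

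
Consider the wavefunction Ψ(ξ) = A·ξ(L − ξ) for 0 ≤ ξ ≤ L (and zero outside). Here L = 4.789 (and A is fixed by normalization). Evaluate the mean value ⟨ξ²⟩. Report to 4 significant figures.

⟨ξ^2⟩ ≈ 6.553

⟨ξ²⟩ = ∫ ξ^2 |Ψ|² dξ over the full domain.
Expanding the polynomial and integrating term by term, evaluating both integrals, ⟨ξ²⟩ = 2·L^2/7.
With L = 4.789, ⟨ξ^2⟩ = 6.5527.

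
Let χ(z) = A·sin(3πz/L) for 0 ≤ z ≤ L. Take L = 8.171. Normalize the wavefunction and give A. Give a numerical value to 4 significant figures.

Normalization requires ∫|χ|² dz = 1, integrated from 0 to L.
With ∫₀^L sin²(nπz/L) dz = L/2, ∫|χ|² dz = A²·(L/2).
Hence A² = 1/[L/2].
Substituting L = 8.171 gives A² = 0.24477, so A = 0.49474.

A ≈ 0.4947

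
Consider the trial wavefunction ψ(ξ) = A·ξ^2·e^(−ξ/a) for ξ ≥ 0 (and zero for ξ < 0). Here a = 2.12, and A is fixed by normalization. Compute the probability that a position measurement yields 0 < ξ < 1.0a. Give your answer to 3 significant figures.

P ≈ 0.0527

P = ∫_{0}^{1.0a} |ψ(ξ)|² dξ.
With A² fixed by ∫|ψ|² = 1, i.e. A² = (3·a^5/4)^(−1), substitute and integrate.
Substituting u = ξ/a, A² and the length scale cancel in the ratio: P = ∫_{0}^{1.0} u^4·e^(-2·u) du / ∫_{0}^{∞} u^4·e^(-2·u) du.
Using ∫ u^4·e^(-2·u) du = -(u^4/2 + u^3 + 3·u^2/2 + 3·u/2 + 3/4)·e^(-2·u), the numerator is 3/4 - 21·e^(-2)/4 and the denominator is 3/4.
The result is P = 0.05265.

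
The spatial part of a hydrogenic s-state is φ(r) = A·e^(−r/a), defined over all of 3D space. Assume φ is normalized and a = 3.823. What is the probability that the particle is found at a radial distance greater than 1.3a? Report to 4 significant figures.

P = ∫ |φ|² 4πr² dr over r > 1.3a.
A² is fixed by ∫₀^∞ 4πr²|φ|² dr = 1, i.e. A² = (π·a^3)^(−1).
Let u = r/a; then A², 4π and the length scale all cancel, so P = ∫_{1.3}^{∞} u^2·e^(-2·u) du ÷ ∫_{0}^{∞} u^2·e^(-2·u) du.
An antiderivative of u^2·e^(-2·u) is -(2·u^2 + 2·u + 1)·e^(-2·u)/4; evaluating from 1.3 to ∞ gives 349·e^(-13/5)/200, while the full integral is 1/4.
Taking the ratio yields P = 0.51843.

P ≈ 0.5184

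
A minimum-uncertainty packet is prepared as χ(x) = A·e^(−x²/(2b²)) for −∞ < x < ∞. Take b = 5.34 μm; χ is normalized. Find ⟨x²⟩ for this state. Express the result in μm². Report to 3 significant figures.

⟨x^2⟩ ≈ 14.3 μm^2

⟨x²⟩ = ∫ x^2 |χ|² dx over the full domain.
With ∫_{−∞}^{∞} x^(2m) e^(−αx²) dx = (2m−1)!!·√π / (2^m α^(m+1/2)), since the A² factors cancel between numerator and denominator, ⟨x²⟩ = b^2/2.
With b = 5.34, ⟨x^2⟩ = 14.26.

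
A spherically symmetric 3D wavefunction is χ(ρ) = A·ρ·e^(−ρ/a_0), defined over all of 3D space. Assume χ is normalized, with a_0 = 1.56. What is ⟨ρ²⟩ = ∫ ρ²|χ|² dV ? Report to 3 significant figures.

⟨ρ²⟩ = ∫ ρ^2 |χ|² 4πρ² dρ over the full domain.
With ∫₀^∞ ρ^6 e^(−αρ) dρ = 6!/α^7, evaluating both integrals, ⟨ρ²⟩ = 15·a_0^2/2.
Putting a_0 = 1.56 gives 18.25.

⟨ρ^2⟩ ≈ 18.3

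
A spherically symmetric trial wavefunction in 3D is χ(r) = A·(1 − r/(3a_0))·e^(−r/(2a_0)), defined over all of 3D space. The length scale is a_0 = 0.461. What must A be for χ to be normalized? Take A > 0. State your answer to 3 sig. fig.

Normalization requires ∫|χ|² 4πr² dr = 1, integrated from 0 to ∞.
The angular integral contributes 4π, leaving ∫₀^∞ r²|χ|² dr.
The integral (without the A² prefactor) comes out to 8·π·a_0^3/3.
Setting this equal to 1 gives A² = 1/(8·π·a_0^3/3).
Substituting a_0 = 0.461 gives A² = 1.218, so A = 1.104.

A ≈ 1.10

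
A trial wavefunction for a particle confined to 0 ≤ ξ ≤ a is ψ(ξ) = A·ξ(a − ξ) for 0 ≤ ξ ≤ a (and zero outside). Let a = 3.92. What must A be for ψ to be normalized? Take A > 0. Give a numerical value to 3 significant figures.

We need A² ∫|f|² dξ = 1, taking the integral from 0 to a.
Expanding the polynomial and integrating term by term, carrying out the integral gives A² · a^5/30.
So A² = (a^5/30)^(−1).
Substituting a = 3.92 gives A² = 0.03241, so A = 0.1800.

A ≈ 0.180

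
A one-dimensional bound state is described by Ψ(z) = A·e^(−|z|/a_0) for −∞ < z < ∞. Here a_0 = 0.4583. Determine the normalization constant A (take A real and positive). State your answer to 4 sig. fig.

A ≈ 1.477

Require ∫ |Ψ|² dz = 1 over the whole domain.
Carrying out the integral gives A² · a_0.
Setting this equal to 1 gives A² = 1/(a_0).
With a_0 = 0.4583: A² = 2.1820 and A = 1.4772.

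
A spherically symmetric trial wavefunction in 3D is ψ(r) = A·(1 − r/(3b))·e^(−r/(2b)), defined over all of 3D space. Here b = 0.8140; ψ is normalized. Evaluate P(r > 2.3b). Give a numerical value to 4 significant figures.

With dV = 4πr²dr, the probability is ∫|ψ|² dV over r > 2.3b.
Normalization gives A² = 1/(8·π·b^3/3).
Let u = r/b; then A², 4π and the length scale all cancel, so P = ∫_{2.3}^{∞} u^2·(1 - u/3)^2·e^(-u) du ÷ ∫_{0}^{∞} u^2·(1 - u/3)^2·e^(-u) du.
Using ∫ u^2·(1 - u/3)^2·e^(-u) du = (-u^4 + 2·u^3 - 3·u^2 - 6·u - 6)·e^(-u)/9, the numerator is ≈ 0.438021 and the denominator is 2/3.
This evaluates to P = 0.65703.

P ≈ 0.6570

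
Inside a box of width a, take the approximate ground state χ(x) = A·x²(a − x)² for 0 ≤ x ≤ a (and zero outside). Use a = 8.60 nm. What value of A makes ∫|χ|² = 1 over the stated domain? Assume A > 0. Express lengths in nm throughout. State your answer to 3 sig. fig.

A ≈ 0.00156 nm^(-9/2)

Normalization requires ∫|χ|² dx = 1, integrated from 0 to a.
With χ = A·x²(a − x)², the integral evaluates to A²·[a^9/630].
Setting this equal to 1 gives A² = 1/(a^9/630).
Substituting a = 8.60 gives A² = 0.000002448, so A = 0.001565.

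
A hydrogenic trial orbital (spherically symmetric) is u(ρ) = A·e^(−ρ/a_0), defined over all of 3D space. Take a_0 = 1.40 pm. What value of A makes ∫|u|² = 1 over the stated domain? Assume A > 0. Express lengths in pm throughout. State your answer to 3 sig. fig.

The normalization condition is ∫|u|² 4πρ² dρ = 1 from 0 to ∞.
(Spherical symmetry: dV = 4πρ² dρ.)
Using ∫₀^∞ ρⁿ e^(−αρ) dρ = n!/αⁿ⁺¹, with u = A·e^(−ρ/a_0), the integral evaluates to A²·[π·a_0^3].
So A² = (π·a_0^3)^(−1).
With a_0 = 1.40: A² = 0.1160 and A = 0.3406.

A ≈ 0.341 pm^(-3/2)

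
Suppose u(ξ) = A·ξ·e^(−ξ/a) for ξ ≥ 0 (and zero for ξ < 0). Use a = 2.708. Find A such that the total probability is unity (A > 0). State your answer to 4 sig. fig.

The normalization condition is ∫|u|² dξ = 1 from 0 to ∞.
Recall ∫₀^∞ ξ^m e^(−ξ/β) dξ = m!·β^(m+1), the integral (without the A² prefactor) comes out to a^3/4.
So A² = (a^3/4)^(−1).
With a = 2.708: A² = 0.20143 and A = 0.44880.

A ≈ 0.4488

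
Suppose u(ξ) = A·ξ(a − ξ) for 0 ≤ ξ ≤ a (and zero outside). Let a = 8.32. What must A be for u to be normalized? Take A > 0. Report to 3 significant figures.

The normalization condition is ∫|u|² dξ = 1 from 0 to a.
Expanding the polynomial and integrating term by term, carrying out the integral gives A² · a^5/30.
Setting this equal to 1 gives A² = 1/(a^5/30).
Plugging in a = 8.32 yields A = 0.02743.

A ≈ 0.0274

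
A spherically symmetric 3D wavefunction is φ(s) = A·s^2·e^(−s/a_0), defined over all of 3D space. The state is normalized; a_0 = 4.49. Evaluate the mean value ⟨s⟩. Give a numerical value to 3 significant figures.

The expectation value is the |φ|²-weighted average of s: ∫ s|φ|² 4πs² ds.
Evaluating both integrals, ⟨s⟩ = 7·a_0/2.
With a_0 = 4.49, ⟨s⟩ = 15.72.

⟨s⟩ ≈ 15.7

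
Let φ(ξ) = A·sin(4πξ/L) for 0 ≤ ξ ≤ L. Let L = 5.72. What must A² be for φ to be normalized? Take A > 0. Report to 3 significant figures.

We need A² ∫|f|² dξ = 1, taking the integral from 0 to L.
The integral (without the A² prefactor) comes out to L/2.
Setting this equal to 1 gives A² = 1/(L/2).
Substituting L = 5.72 gives A² = 0.3497, so A = 0.5913.

A^2 ≈ 0.350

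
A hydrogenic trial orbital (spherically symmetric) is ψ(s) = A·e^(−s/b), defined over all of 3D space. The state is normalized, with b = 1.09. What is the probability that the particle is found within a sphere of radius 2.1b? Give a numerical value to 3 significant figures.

P ≈ 0.790

Integrate the radial probability density 4πs²|ψ|² over s ≤ 2.1b.
A² is fixed by ∫₀^∞ 4πs²|ψ|² ds = 1, i.e. A² = (π·b^3)^(−1).
Substituting u = s/b, A², 4π and the length scale all cancel in the ratio: P = ∫_{0}^{2.1} u^2·e^(-2·u) du / ∫_{0}^{∞} u^2·e^(-2·u) du.
Using ∫ u^2·e^(-2·u) du = -(2·u^2 + 2·u + 1)·e^(-2·u)/4, the numerator is 1/4 - 701·e^(-21/5)/200 and the denominator is 1/4.
Taking the ratio yields P = 0.7898.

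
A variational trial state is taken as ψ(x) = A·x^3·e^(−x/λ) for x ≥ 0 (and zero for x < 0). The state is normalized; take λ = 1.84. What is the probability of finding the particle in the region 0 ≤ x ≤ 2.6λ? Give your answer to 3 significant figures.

The probability is P = ∫ |ψ|² dx over [0, 2.6λ].
With A² fixed by ∫|ψ|² = 1, i.e. A² = (45·λ^7/8)^(−1), substitute and integrate.
In terms of u = x/λ (A² and the length scale cancel between numerator and denominator), P = [∫_{0}^{2.6} u^6·e^(-2·u) du] / [∫_{0}^{∞} u^6·e^(-2·u) du].
With ∫ u^6·e^(-2·u) du = -(4·u^6 + 12·u^5 + 30·u^4 + 60·u^3 + 90·u^2 + 90·u + 45)·e^(-2·u)/8 + C, the region integral is ≈ 1.5053 and the full one is 45/8.
This works out to P = 0.2676.

P ≈ 0.268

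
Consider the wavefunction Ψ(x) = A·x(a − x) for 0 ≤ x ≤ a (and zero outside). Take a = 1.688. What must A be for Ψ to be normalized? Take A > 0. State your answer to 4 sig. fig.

The normalization condition is ∫|Ψ|² dx = 1 from 0 to a.
Expanding the polynomial and integrating term by term, with Ψ = A·x(a − x), the integral evaluates to A²·[a^5/30].
With a = 1.688: A² = 2.1891 and A = 1.4795.

A ≈ 1.480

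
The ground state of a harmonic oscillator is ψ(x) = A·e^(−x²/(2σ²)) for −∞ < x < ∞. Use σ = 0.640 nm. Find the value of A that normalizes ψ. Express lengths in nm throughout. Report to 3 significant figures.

Normalization requires ∫|ψ|² dx = 1, integrated from −∞ to ∞.
Using the Gaussian integral ∫_{−∞}^{∞} e^(−αx²) dx = √(π/α), ∫|ψ|² dx = A²·(√(π)·σ).
Hence A² = 1/[√(π)·σ].
Plugging in σ = 0.640 yields A = 0.9389.

A ≈ 0.939 nm^(-1/2)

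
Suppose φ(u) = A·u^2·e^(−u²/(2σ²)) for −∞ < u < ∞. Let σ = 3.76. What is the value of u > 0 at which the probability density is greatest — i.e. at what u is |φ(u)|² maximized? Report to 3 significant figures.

u ≈ 5.32

The maximum of |φ(u)|² occurs where its derivative vanishes.
This gives u = √(2)·σ.
With σ = 3.76, the value of u > 0 at which the probability density is greatest is 5.317.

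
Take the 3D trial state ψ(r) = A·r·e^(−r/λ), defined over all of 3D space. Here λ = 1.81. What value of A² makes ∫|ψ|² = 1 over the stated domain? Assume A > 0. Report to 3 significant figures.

We need A² ∫|f|² 4πr² dr = 1, taking the integral from 0 to ∞.
With ∫₀^∞ r^4 e^(−αr) dr = 4!/α^5, ∫|ψ|² 4πr² dr = A²·(3·π·λ^5).
Hence A² = 1/[3·π·λ^5].
Plugging in λ = 1.81 yields A = 0.07390.

A^2 ≈ 0.00546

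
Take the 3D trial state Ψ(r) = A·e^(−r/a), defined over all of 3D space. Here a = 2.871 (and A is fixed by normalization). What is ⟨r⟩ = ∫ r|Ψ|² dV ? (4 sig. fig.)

⟨r⟩ ≈ 4.307

⟨r⟩ = ∫ r |Ψ|² 4πr² dr over the full domain.
Evaluating both integrals, ⟨r⟩ = 3·a/2.
Putting a = 2.871 gives 4.3065.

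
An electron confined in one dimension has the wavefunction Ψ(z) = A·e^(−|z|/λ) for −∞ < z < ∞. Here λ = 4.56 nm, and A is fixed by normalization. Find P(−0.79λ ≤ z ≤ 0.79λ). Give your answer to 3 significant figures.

|Ψ|² is the probability density, so P = ∫_{−0.79λ}^{0.79λ} |Ψ|² dz.
With A² fixed by ∫|Ψ|² = 1, i.e. A² = (λ)^(−1), substitute and integrate.
Both integrals are even about z = 0, so only the z ≥ 0 halves are needed (the factors of 2 cancel). Substituting u = z/λ, A² and the length scale cancel in the ratio: P = ∫_{0}^{0.79} e^(-2·u) du / ∫_{0}^{∞} e^(-2·u) du.
Using ∫ e^(-2·u) du = -e^(-2·u)/2, the numerator is 1/2 - e^(-79/50)/2 and the denominator is 1/2.
Evaluating gives P = 0.7940.

P ≈ 0.794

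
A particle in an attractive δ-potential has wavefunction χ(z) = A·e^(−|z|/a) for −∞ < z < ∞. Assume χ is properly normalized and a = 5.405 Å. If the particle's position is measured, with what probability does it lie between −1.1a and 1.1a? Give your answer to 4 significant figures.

P ≈ 0.8892

P = ∫_{−1.1a}^{1.1a} |χ(z)|² dz.
With A² fixed by ∫|χ|² = 1, i.e. A² = (a)^(−1), substitute and integrate.
Both integrals are even about z = 0, so only the z ≥ 0 halves are needed (the factors of 2 cancel). Substituting u = z/a, A² and the length scale cancel in the ratio: P = ∫_{0}^{1.1} e^(-2·u) du / ∫_{0}^{∞} e^(-2·u) du.
Using ∫ e^(-2·u) du = -e^(-2·u)/2, the numerator is 1/2 - e^(-11/5)/2 and the denominator is 1/2.
This works out to P = 0.88920.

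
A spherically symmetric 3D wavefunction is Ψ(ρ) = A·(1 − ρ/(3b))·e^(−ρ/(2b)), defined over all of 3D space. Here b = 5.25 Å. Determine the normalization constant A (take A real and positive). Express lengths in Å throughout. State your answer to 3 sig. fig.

We need A² ∫|f|² 4πρ² dρ = 1, taking the integral from 0 to ∞.
In 3D with spherical symmetry the volume element is 4πρ² dρ.
With ∫₀^∞ ρ^4 e^(−αρ) dρ = 4!/α^5, ∫|Ψ|² 4πρ² dρ = A²·(8·π·b^3/3).
Setting this equal to 1 gives A² = 1/(8·π·b^3/3).
Plugging in b = 5.25 yields A = 0.02872.

A ≈ 0.0287 Å^(-3/2)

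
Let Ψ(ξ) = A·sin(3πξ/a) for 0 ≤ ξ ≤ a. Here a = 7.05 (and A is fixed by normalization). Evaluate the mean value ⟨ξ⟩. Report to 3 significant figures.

The expectation value is the |Ψ|²-weighted average of ξ: ∫ ξ|Ψ|² dξ.
Since the A² factors cancel between numerator and denominator, ⟨ξ⟩ = a/2.
Putting a = 7.05 gives 3.525.

⟨ξ⟩ ≈ 3.53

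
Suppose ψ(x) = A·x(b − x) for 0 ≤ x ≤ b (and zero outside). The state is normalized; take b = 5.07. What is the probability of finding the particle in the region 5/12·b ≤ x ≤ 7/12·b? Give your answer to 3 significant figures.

P ≈ 0.307

The probability is P = ∫ |ψ|² dx over [5/12·b, 7/12·b].
The normalization integral ∫|ψ|²dx over the whole domain equals b^5/30·A², and A² cancels in the ratio.
In terms of u = x/b (A² and the length scale cancel between numerator and denominator), P = [∫_{5/12}^{7/12} u^2·(1 - u)^2 du] / [∫_{0}^{1} u^2·(1 - u)^2 du].
An antiderivative of u^2·(1 - u)^2 is u^3·(6·u^2 - 15·u + 10)/30; evaluating from 5/12 to 7/12 gives ≈ 0.010225, while the full integral is 1/30.
Evaluating gives P = 0.3068.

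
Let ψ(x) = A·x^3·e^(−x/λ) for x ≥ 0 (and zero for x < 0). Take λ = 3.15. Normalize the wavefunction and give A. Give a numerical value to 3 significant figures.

The normalization condition is ∫|ψ|² dx = 1 from 0 to ∞.
With ψ = A·x^3·e^(−x/λ), the integral evaluates to A²·[45·λ^7/8].
Hence A² = 1/[45·λ^7/8].
Substituting λ = 3.15 gives A² = 0.00005777, so A = 0.007601.

A ≈ 0.00760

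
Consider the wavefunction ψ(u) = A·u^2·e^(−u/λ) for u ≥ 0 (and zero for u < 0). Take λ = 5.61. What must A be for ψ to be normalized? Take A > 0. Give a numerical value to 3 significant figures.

A ≈ 0.0155

Require ∫ |ψ|² du = 1 over the whole domain.
With ψ = A·u^2·e^(−u/λ), the integral evaluates to A²·[3·λ^5/4].
Setting this equal to 1 gives A² = 1/(3·λ^5/4).
Substituting λ = 5.61 gives A² = 0.0002400, so A = 0.01549.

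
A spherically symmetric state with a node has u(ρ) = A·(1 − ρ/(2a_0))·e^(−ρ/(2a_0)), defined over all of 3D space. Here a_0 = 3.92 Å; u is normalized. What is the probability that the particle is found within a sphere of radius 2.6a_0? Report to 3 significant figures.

Integrate the radial probability density 4πρ²|u|² over ρ ≤ 2.6a_0.
A² is fixed by ∫₀^∞ 4πρ²|u|² dρ = 1, i.e. A² = (8·π·a_0^3)^(−1).
Let t = ρ/a_0; then A², 4π and the length scale all cancel, so P = ∫_{0}^{2.6} t^2·(1 - t/2)^2·e^(-t) dt ÷ ∫_{0}^{∞} t^2·(1 - t/2)^2·e^(-t) dt.
With ∫ t^2·(1 - t/2)^2·e^(-t) dt = -(t^4/4 + t^2 + 2·t + 2)·e^(-t) + C, the region integral is ≈ 0.11461 and the full one is 2.
This evaluates to P = 0.05730.

P ≈ 0.0573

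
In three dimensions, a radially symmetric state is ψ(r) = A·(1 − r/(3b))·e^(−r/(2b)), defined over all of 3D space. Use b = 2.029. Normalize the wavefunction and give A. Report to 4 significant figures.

Require ∫ |ψ|² 4πr² dr = 1 over the whole domain.
The angular integral contributes 4π, leaving ∫₀^∞ r²|ψ|² dr.
Recall ∫₀^∞ r^m e^(−r/β) dr = m!·β^(m+1), the integral (without the A² prefactor) comes out to 8·π·b^3/3.
Setting this equal to 1 gives A² = 1/(8·π·b^3/3).
Plugging in b = 2.029 yields A = 0.11954.

A ≈ 0.1195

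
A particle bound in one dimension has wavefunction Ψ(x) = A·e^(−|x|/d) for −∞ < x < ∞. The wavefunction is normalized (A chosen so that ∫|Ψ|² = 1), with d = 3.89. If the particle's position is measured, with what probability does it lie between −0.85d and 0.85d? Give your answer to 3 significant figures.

P ≈ 0.817

The probability is P = ∫ |Ψ|² dx over [−0.85d, 0.85d].
With A² fixed by ∫|Ψ|² = 1, i.e. A² = (d)^(−1), substitute and integrate.
By symmetry take twice the x ≥ 0 contribution in numerator and denominator; the 2's cancel. In terms of u = x/d (A² and the length scale cancel between numerator and denominator), P = [∫_{0}^{0.85} e^(-2·u) du] / [∫_{0}^{∞} e^(-2·u) du].
Using ∫ e^(-2·u) du = -e^(-2·u)/2, the numerator is 1/2 - e^(-17/10)/2 and the denominator is 1/2.
The result is P = 0.8173.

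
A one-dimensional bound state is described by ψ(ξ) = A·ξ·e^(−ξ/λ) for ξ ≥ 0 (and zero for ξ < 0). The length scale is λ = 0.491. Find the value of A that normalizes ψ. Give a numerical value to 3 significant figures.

A ≈ 5.81

Require ∫ |ψ|² dξ = 1 over the whole domain.
∫|ψ|² dξ = A²·(λ^3/4).
So A² = (λ^3/4)^(−1).
Substituting λ = 0.491 gives A² = 33.79, so A = 5.813.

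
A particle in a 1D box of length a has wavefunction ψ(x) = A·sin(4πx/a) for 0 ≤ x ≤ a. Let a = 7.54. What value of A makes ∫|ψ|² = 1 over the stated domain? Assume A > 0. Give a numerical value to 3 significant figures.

A ≈ 0.515

Require ∫ |ψ|² dx = 1 over the whole domain.
Carrying out the integral gives A² · a/2.
Plugging in a = 7.54 yields A = 0.5150.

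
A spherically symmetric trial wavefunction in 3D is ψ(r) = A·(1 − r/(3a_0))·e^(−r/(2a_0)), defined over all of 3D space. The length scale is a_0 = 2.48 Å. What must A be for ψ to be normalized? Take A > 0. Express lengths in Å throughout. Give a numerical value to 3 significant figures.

We need A² ∫|f|² 4πr² dr = 1, taking the integral from 0 to ∞.
In 3D with spherical symmetry the volume element is 4πr² dr.
With ψ = A·(1 − r/(3a_0))·e^(−r/(2a_0)), the integral evaluates to A²·[8·π·a_0^3/3].
Substituting a_0 = 2.48 gives A² = 0.007826, so A = 0.08846.

A ≈ 0.0885 Å^(-3/2)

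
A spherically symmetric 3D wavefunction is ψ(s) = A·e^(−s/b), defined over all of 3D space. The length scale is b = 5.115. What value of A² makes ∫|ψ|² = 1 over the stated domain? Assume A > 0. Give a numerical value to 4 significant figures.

We need A² ∫|f|² 4πs² ds = 1, taking the integral from 0 to ∞.
The angular integral contributes 4π, leaving ∫₀^∞ s²|ψ|² ds.
The integral (without the A² prefactor) comes out to π·b^3.
Setting this equal to 1 gives A² = 1/(π·b^3).
Substituting b = 5.115 gives A² = 0.0023786, so A = 0.048770.

A^2 ≈ 0.002379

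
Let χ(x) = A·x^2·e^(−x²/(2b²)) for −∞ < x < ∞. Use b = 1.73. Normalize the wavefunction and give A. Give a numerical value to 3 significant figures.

A ≈ 0.220

The normalization condition is ∫|χ|² dx = 1 from −∞ to ∞.
With ∫_{−∞}^{∞} x^(2m) e^(−αx²) dx = (2m−1)!!·√π / (2^m α^(m+1/2)), carrying out the integral gives A² · 3·√(π)·b^5/4.
Hence A² = 1/[3·√(π)·b^5/4].
Substituting b = 1.73 gives A² = 0.04854, so A = 0.2203.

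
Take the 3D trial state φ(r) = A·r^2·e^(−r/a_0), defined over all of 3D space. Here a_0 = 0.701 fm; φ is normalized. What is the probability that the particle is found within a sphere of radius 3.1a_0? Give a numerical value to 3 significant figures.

P ≈ 0.426

Integrate the radial probability density 4πr²|φ|² over r ≤ 3.1a_0.
Normalization gives A² = 1/(45·π·a_0^7/2).
In terms of u = r/a_0 (A², 4π and the length scale all cancel between numerator and denominator), P = [∫_{0}^{3.1} u^6·e^(-2·u) du] / [∫_{0}^{∞} u^6·e^(-2·u) du].
With ∫ u^6·e^(-2·u) du = -(4·u^6 + 12·u^5 + 30·u^4 + 60·u^3 + 90·u^2 + 90·u + 45)·e^(-2·u)/8 + C, the region integral is ≈ 2.3951 and the full one is 45/8.
This evaluates to P = 0.4258.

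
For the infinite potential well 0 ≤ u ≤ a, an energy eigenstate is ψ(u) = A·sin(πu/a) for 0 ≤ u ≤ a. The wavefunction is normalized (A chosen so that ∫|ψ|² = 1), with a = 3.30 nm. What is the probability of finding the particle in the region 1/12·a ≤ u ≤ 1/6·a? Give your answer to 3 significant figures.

P ≈ 0.0251

P = ∫_{1/12·a}^{1/6·a} |ψ(u)|² du.
Since A² = 1/(a/2), this is the region integral divided by the full normalization integral.
Let t = u/a; then A² and the length scale cancel, so P = ∫_{1/12}^{1/6} sin(π·t)^2 dt ÷ ∫_{0}^{1} sin(π·t)^2 dt.
An antiderivative of sin(π·t)^2 is t/2 - sin(2·π·t)/(4·π); evaluating from 1/12 to 1/6 gives -√(3)/(8·π) + 1/(8·π) + 1/24, while the full integral is 1/2.
The result is P = (-3·√(3) + 3 + π)/(12·π).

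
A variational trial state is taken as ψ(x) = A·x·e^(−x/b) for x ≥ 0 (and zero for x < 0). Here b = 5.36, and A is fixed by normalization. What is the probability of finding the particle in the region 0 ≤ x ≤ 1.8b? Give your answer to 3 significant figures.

The probability is P = ∫ |ψ|² dx over [0, 1.8b].
With A² fixed by ∫|ψ|² = 1, i.e. A² = (b^3/4)^(−1), substitute and integrate.
Substituting u = x/b, A² and the length scale cancel in the ratio: P = ∫_{0}^{1.8} u^2·e^(-2·u) du / ∫_{0}^{∞} u^2·e^(-2·u) du.
With ∫ u^2·e^(-2·u) du = -(2·u^2 + 2·u + 1)·e^(-2·u)/4 + C, the region integral is 1/4 - 277·e^(-18/5)/100 and the full one is 1/4.
This works out to P = 0.6973.

P ≈ 0.697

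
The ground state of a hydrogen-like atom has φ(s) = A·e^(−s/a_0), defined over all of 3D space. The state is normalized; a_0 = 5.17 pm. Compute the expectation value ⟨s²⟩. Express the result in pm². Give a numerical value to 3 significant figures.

⟨s^2⟩ ≈ 80.2 pm^2

By definition ⟨s²⟩ = ∫ s^2 |φ(s)|² 4πs² ds.
The ratio of the moment integral to the normalization integral gives ⟨s²⟩ = 3·a_0^2.
Putting a_0 = 5.17 gives 80.19.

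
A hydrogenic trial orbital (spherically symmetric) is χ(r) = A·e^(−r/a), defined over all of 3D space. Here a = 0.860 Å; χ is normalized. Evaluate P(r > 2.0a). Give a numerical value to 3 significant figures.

P = ∫ |χ|² 4πr² dr over r > 2.0a.
A² is fixed by ∫₀^∞ 4πr²|χ|² dr = 1, i.e. A² = (π·a^3)^(−1).
In terms of u = r/a (A², 4π and the length scale all cancel between numerator and denominator), P = [∫_{2.0}^{∞} u^2·e^(-2·u) du] / [∫_{0}^{∞} u^2·e^(-2·u) du].
With ∫ u^2·e^(-2·u) du = -(2·u^2 + 2·u + 1)·e^(-2·u)/4 + C, the region integral is 13·e^(-4)/4 and the full one is 1/4.
This evaluates to P = 0.2381.

P ≈ 0.238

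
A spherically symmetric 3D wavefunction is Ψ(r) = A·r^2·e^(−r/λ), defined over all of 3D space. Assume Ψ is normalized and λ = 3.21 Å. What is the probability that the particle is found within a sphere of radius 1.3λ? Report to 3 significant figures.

P ≈ 0.0172

Integrate the radial probability density 4πr²|Ψ|² over r ≤ 1.3λ.
Normalization gives A² = 1/(45·π·λ^7/2).
Let u = r/λ; then A², 4π and the length scale all cancel, so P = ∫_{0}^{1.3} u^6·e^(-2·u) du ÷ ∫_{0}^{∞} u^6·e^(-2·u) du.
With ∫ u^6·e^(-2·u) du = -(4·u^6 + 12·u^5 + 30·u^4 + 60·u^3 + 90·u^2 + 90·u + 45)·e^(-2·u)/8 + C, the region integral is ≈ 0.096582 and the full one is 45/8.
This evaluates to P = 0.01717.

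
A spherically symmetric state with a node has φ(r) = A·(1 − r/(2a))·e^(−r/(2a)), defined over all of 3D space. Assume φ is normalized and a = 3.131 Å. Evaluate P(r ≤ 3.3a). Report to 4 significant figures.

P ≈ 0.09382

Integrate the radial probability density 4πr²|φ|² over r ≤ 3.3a.
A² is fixed by ∫₀^∞ 4πr²|φ|² dr = 1, i.e. A² = (8·π·a^3)^(−1).
Substituting u = r/a, A², 4π and the length scale all cancel in the ratio: P = ∫_{0}^{3.3} u^2·(1 - u/2)^2·e^(-u) du / ∫_{0}^{∞} u^2·(1 - u/2)^2·e^(-u) du.
With ∫ u^2·(1 - u/2)^2·e^(-u) du = -(u^4/4 + u^2 + 2·u + 2)·e^(-u) + C, the region integral is ≈ 0.187634 and the full one is 2.
The region integral divided by the full integral gives P = 0.093817.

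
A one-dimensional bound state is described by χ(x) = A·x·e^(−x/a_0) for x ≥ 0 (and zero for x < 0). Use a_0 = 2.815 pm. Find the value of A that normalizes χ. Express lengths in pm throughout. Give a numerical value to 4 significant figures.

A ≈ 0.4235 pm^(-3/2)

We need A² ∫|f|² dx = 1, taking the integral from 0 to ∞.
The integral (without the A² prefactor) comes out to a_0^3/4.
Hence A² = 1/[a_0^3/4].
Plugging in a_0 = 2.815 yields A = 0.42346.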